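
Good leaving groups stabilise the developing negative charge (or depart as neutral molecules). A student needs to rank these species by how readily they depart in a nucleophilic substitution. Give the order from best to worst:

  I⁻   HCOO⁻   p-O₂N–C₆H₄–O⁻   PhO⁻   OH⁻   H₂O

I⁻ > H₂O > HCOO⁻ > p-O₂N–C₆H₄–O⁻ > PhO⁻ > OH⁻

A good leaving group is a weak base: the lower the pKₐ of its conjugate acid, the more readily it departs.
I⁻: pKₐ(HI) ≈ -10
H₂O: pKₐ(H₃O⁺) ≈ -1.7
HCOO⁻: pKₐ(HCOOH) ≈ 3.8
p-O₂N–C₆H₄–O⁻: pKₐ(p-nitrophenol) ≈ 7.2
PhO⁻: pKₐ(C₆H₅OH (phenol)) ≈ 10
OH⁻: pKₐ(H₂O) ≈ 15.7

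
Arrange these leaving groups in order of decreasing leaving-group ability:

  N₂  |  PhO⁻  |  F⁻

N₂ > F⁻ > PhO⁻

Rank by basicity of the departing species: weakest base leaves most easily.
N₂: no meaningful conjugate acid; N₂ departs as an exceptionally stable neutral molecule
F⁻: pKₐ(HF) ≈ 3.2
PhO⁻: pKₐ(C₆H₅OH (phenol)) ≈ 10 — resonance into the ring helps, but still a poor LG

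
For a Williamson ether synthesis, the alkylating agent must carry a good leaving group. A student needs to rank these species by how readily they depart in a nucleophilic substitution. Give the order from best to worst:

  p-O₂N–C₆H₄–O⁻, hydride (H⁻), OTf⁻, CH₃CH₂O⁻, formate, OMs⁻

A good leaving group is a weak base: the lower the pKₐ of its conjugate acid, the more readily it departs.
OTf⁻: pKₐ(CF₃SO₃H (triflic acid)) ≈ -14
OMs⁻: pKₐ(CH₃SO₃H (MsOH)) ≈ -1.9
formate: pKₐ(HCOOH) ≈ 3.8 — resonance-stabilised carboxylate
p-O₂N–C₆H₄–O⁻: pKₐ(p-nitrophenol) ≈ 7.2 — nitro group delocalises the charge; the classic chromogenic LG
CH₃CH₂O⁻: pKₐ(CH₃CH₂OH) ≈ 16 — strong base; alkoxides do not leave unassisted
hydride (H⁻): pKₐ(H₂) ≈ 36 — extremely strong base; leaves only in special hydride-transfer contexts

OTf⁻ > OMs⁻ > formate > p-O₂N–C₆H₄–O⁻ > CH₃CH₂O⁻ > hydride (H⁻)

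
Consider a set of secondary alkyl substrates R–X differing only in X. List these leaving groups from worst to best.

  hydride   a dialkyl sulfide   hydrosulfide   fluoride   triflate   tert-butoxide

hydride < tert-butoxide < hydrosulfide < fluoride < a dialkyl sulfide < triflate

A good leaving group is a weak base: the lower the pKₐ of its conjugate acid, the more readily it departs.
triflate: pKₐ(CF₃SO₃H (triflic acid)) ≈ -14
a dialkyl sulfide: pKₐ(R'₂SH⁺) ≈ -7
fluoride: pKₐ(HF) ≈ 3.2
hydrosulfide: pKₐ(H₂S) ≈ 7
tert-butoxide: pKₐ(t-BuOH) ≈ 18
hydride: pKₐ(H₂) ≈ 36
Listed from poorest to best leaving group as asked.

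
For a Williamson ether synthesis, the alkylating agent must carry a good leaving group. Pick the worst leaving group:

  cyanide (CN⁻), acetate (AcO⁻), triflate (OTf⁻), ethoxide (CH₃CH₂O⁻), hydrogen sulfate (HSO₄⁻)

Leaving-group ability tracks the stability of the departed species; conjugate-acid pKₐ is the usual yardstick (lower pKₐ → better LG).
triflate (OTf⁻): pKₐ(CF₃SO₃H (triflic acid)) ≈ -14
hydrogen sulfate (HSO₄⁻): pKₐ(H₂SO₄) ≈ -3
acetate (AcO⁻): pKₐ(CH₃COOH) ≈ 4.8
cyanide (CN⁻): pKₐ(HCN) ≈ 9.2
ethoxide (CH₃CH₂O⁻): pKₐ(CH₃CH₂OH) ≈ 16

ethoxide (CH₃CH₂O⁻)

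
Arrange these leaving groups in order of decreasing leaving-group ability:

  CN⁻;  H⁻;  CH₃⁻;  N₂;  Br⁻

N₂ > Br⁻ > CN⁻ > H⁻ > CH₃⁻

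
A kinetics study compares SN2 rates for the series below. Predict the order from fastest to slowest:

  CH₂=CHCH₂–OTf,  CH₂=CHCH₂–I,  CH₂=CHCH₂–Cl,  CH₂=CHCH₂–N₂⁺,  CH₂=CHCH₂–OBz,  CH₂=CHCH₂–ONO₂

CH₂=CHCH₂–N₂⁺ > CH₂=CHCH₂–OTf > CH₂=CHCH₂–I > CH₂=CHCH₂–Cl > CH₂=CHCH₂–ONO₂ > CH₂=CHCH₂–OBz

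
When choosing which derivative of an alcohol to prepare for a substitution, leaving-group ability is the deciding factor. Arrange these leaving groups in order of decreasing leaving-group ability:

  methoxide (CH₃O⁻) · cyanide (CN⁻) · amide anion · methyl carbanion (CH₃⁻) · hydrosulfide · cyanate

A good leaving group is a weak base: the lower the pKₐ of its conjugate acid, the more readily it departs.
cyanate: pKₐ(HOCN) ≈ 3.5
hydrosulfide: pKₐ(H₂S) ≈ 7
cyanide (CN⁻): pKₐ(HCN) ≈ 9.2
methoxide (CH₃O⁻): pKₐ(CH₃OH) ≈ 15.5
amide anion: pKₐ(NH₃) ≈ 38
methyl carbanion (CH₃⁻): pKₐ(CH₄) ≈ 48

cyanate > hydrosulfide > cyanide (CN⁻) > methoxide (CH₃O⁻) > amide anion > methyl carbanion (CH₃⁻)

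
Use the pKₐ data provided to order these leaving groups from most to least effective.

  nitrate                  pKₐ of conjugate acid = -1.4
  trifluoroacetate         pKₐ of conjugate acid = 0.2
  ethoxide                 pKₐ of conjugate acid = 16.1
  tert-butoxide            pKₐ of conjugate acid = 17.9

Lower conjugate-acid pKₐ ⇒ weaker base ⇒ better leaving group.
Sorting by the given values: nitrate (-1.4), trifluoroacetate (0.2), ethoxide (16.1), tert-butoxide (17.9).

nitrate > trifluoroacetate > ethoxide > tert-butoxide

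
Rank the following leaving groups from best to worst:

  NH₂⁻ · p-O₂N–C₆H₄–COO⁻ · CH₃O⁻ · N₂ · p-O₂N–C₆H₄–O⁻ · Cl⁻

N₂ > Cl⁻ > p-O₂N–C₆H₄–COO⁻ > p-O₂N–C₆H₄–O⁻ > CH₃O⁻ > NH₂⁻

N₂: no meaningful conjugate acid; N₂ departs as an exceptionally stable neutral molecule
Cl⁻: pKₐ(HCl) ≈ -7 — moderately weak base
p-O₂N–C₆H₄–COO⁻: pKₐ(p-nitrobenzoic acid) ≈ 3.4
p-O₂N–C₆H₄–O⁻: pKₐ(p-nitrophenol) ≈ 7.2 — nitro group delocalises the charge; the classic chromogenic LG
CH₃O⁻: pKₐ(CH₃OH) ≈ 15.5
NH₂⁻: pKₐ(NH₃) ≈ 38 — extremely strong base; never a leaving group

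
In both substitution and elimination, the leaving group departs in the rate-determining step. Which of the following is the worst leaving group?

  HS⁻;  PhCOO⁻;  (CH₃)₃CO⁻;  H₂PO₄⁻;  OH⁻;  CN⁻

Leaving-group ability tracks the stability of the departed species; conjugate-acid pKₐ is the usual yardstick (lower pKₐ → better LG).
H₂PO₄⁻: pKₐ(H₃PO₄) ≈ 2.1
PhCOO⁻: pKₐ(C₆H₅COOH) ≈ 4.2
HS⁻: pKₐ(H₂S) ≈ 7
CN⁻: pKₐ(HCN) ≈ 9.2
OH⁻: pKₐ(H₂O) ≈ 15.7
(CH₃)₃CO⁻: pKₐ(t-BuOH) ≈ 18

(CH₃)₃CO⁻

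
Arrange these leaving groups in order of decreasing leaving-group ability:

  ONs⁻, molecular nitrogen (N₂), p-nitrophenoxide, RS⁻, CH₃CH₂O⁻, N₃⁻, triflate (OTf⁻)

A good leaving group is a weak base: the lower the pKₐ of its conjugate acid, the more readily it departs.
molecular nitrogen (N₂): no meaningful conjugate acid; N₂ departs as an exceptionally stable neutral molecule
triflate (OTf⁻): pKₐ(CF₃SO₃H (triflic acid)) ≈ -14 — charge spread over three oxygens and a CF₃ group; the premier leaving group in synthesis
ONs⁻: pKₐ(p-O₂NC₆H₄SO₃H) ≈ -3.5
N₃⁻: pKₐ(HN₃) ≈ 4.7 — linear, resonance-stabilised
p-nitrophenoxide: pKₐ(p-nitrophenol) ≈ 7.2 — nitro group delocalises the charge; the classic chromogenic LG
RS⁻: pKₐ(RSH (a thiol)) ≈ 10.5 — moderately basic; rarely leaves without activation
CH₃CH₂O⁻: pKₐ(CH₃CH₂OH) ≈ 16 — strong base; alkoxides do not leave unassisted

molecular nitrogen (N₂) > triflate (OTf⁻) > ONs⁻ > N₃⁻ > p-nitrophenoxide > RS⁻ > CH₃CH₂O⁻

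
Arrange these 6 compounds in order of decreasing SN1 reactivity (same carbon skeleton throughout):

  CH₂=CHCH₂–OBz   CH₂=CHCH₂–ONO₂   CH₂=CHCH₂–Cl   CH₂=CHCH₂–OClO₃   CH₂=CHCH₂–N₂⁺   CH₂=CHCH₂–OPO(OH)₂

Same R in every case — rank the leaving groups.
Rank by basicity of the departing species: weakest base leaves most easily.
CH₂=CHCH₂–N₂⁺ loses N₂: no meaningful conjugate acid; N₂ departs as an exceptionally stable neutral molecule
CH₂=CHCH₂–OClO₃ loses ClO₄⁻: pKₐ(HClO₄) ≈ -10
CH₂=CHCH₂–Cl loses Cl⁻: pKₐ(HCl) ≈ -7
CH₂=CHCH₂–ONO₂ loses NO₃⁻: pKₐ(HNO₃) ≈ -1.3
CH₂=CHCH₂–OPO(OH)₂ loses H₂PO₄⁻: pKₐ(H₃PO₄) ≈ 2.1
CH₂=CHCH₂–OBz loses PhCOO⁻: pKₐ(C₆H₅COOH) ≈ 4.2

CH₂=CHCH₂–N₂⁺ > CH₂=CHCH₂–OClO₃ > CH₂=CHCH₂–Cl > CH₂=CHCH₂–ONO₂ > CH₂=CHCH₂–OPO(OH)₂ > CH₂=CHCH₂–OBz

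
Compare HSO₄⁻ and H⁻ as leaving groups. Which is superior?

HSO₄⁻ is the better leaving group.
pKₐ(H₂SO₄) ≈ -3 versus pKₐ(H₂) ≈ 36: HSO₄⁻ is the much weaker base.
Conjugate base of a strong mineral acid.

HSO₄⁻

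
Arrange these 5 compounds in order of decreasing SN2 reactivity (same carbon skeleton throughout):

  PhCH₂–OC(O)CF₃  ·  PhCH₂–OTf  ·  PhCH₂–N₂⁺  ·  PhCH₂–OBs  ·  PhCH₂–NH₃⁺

PhCH₂–N₂⁺ > PhCH₂–OTf > PhCH₂–OBs > PhCH₂–OC(O)CF₃ > PhCH₂–NH₃⁺

The skeletons are identical, so relative rate is governed entirely by leaving-group ability.
Leaving-group ability tracks the stability of the departed species; conjugate-acid pKₐ is the usual yardstick (lower pKₐ → better LG).
PhCH₂–N₂⁺ loses N₂: no meaningful conjugate acid; N₂ departs as an exceptionally stable neutral molecule
PhCH₂–OTf loses OTf⁻: pKₐ(CF₃SO₃H (triflic acid)) ≈ -14
PhCH₂–OBs loses OBs⁻: pKₐ(p-BrC₆H₄SO₃H) ≈ -2.8
PhCH₂–OC(O)CF₃ loses CF₃COO⁻: pKₐ(CF₃COOH) ≈ 0.2
PhCH₂–NH₃⁺ loses NH₃: pKₐ(NH₄⁺) ≈ 9.2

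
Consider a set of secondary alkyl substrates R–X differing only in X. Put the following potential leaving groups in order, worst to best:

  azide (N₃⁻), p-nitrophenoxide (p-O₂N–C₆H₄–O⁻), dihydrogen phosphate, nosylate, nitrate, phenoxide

Leaving-group ability tracks the stability of the departed species; conjugate-acid pKₐ is the usual yardstick (lower pKₐ → better LG).
nosylate: pKₐ(p-O₂NC₆H₄SO₃H) ≈ -3.5 — p-nitro group further stabilises the sulfonate
nitrate: pKₐ(HNO₃) ≈ -1.3
dihydrogen phosphate: pKₐ(H₃PO₄) ≈ 2.1 — moderate base; biological leaving group after further activation
azide (N₃⁻): pKₐ(HN₃) ≈ 4.7 — linear, resonance-stabilised
p-nitrophenoxide (p-O₂N–C₆H₄–O⁻): pKₐ(p-nitrophenol) ≈ 7.2
phenoxide: pKₐ(C₆H₅OH (phenol)) ≈ 10
The question asks for worst first, so the sequence is read in increasing leaving-group ability.

phenoxide < p-nitrophenoxide (p-O₂N–C₆H₄–O⁻) < azide (N₃⁻) < dihydrogen phosphate < nitrate < nosylate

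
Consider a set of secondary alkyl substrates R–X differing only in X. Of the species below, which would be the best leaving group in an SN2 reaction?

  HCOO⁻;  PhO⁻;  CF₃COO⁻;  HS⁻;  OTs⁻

OTs⁻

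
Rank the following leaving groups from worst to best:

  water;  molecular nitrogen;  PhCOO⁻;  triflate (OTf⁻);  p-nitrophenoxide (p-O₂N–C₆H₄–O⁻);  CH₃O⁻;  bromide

CH₃O⁻ < p-nitrophenoxide (p-O₂N–C₆H₄–O⁻) < PhCOO⁻ < water < bromide < triflate (OTf⁻) < molecular nitrogen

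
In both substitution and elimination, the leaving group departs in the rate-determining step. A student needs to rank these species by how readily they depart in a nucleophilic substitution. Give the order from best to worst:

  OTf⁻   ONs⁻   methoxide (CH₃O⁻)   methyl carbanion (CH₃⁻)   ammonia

The more stable X⁻ (or X) is on its own — i.e. the weaker a base it is — the better a leaving group it makes.
OTf⁻: pKₐ(CF₃SO₃H (triflic acid)) ≈ -14
ONs⁻: pKₐ(p-O₂NC₆H₄SO₃H) ≈ -3.5
ammonia: pKₐ(NH₄⁺) ≈ 9.2
methoxide (CH₃O⁻): pKₐ(CH₃OH) ≈ 15.5
methyl carbanion (CH₃⁻): pKₐ(CH₄) ≈ 48

OTf⁻ > ONs⁻ > ammonia > methoxide (CH₃O⁻) > methyl carbanion (CH₃⁻)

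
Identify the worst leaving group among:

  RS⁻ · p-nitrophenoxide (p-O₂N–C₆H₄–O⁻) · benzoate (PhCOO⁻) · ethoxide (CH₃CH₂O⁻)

The more stable X⁻ (or X) is on its own — i.e. the weaker a base it is — the better a leaving group it makes.
benzoate (PhCOO⁻): pKₐ(C₆H₅COOH) ≈ 4.2
p-nitrophenoxide (p-O₂N–C₆H₄–O⁻): pKₐ(p-nitrophenol) ≈ 7.2
RS⁻: pKₐ(RSH (a thiol)) ≈ 10.5
ethoxide (CH₃CH₂O⁻): pKₐ(CH₃CH₂OH) ≈ 16

ethoxide (CH₃CH₂O⁻)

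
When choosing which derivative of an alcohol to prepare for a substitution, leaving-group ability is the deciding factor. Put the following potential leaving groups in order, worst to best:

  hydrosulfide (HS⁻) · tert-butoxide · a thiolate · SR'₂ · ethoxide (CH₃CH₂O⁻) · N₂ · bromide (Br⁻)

Leaving-group ability tracks the stability of the departed species; conjugate-acid pKₐ is the usual yardstick (lower pKₐ → better LG).
N₂: no meaningful conjugate acid; N₂ departs as an exceptionally stable neutral molecule
bromide (Br⁻): pKₐ(HBr) ≈ -9
SR'₂: pKₐ(R'₂SH⁺) ≈ -7
hydrosulfide (HS⁻): pKₐ(H₂S) ≈ 7
a thiolate: pKₐ(RSH (a thiol)) ≈ 10.5
ethoxide (CH₃CH₂O⁻): pKₐ(CH₃CH₂OH) ≈ 16
tert-butoxide: pKₐ(t-BuOH) ≈ 18
The question asks for worst first, so the sequence is read in increasing leaving-group ability.

tert-butoxide < ethoxide (CH₃CH₂O⁻) < a thiolate < hydrosulfide (HS⁻) < SR'₂ < bromide (Br⁻) < N₂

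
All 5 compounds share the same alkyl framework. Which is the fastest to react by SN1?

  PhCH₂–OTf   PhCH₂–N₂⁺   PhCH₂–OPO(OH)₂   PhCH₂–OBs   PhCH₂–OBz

PhCH₂–N₂⁺

Same R in every case — rank the leaving groups.
Rank by basicity of the departing species: weakest base leaves most easily.
PhCH₂–N₂⁺ loses N₂: no meaningful conjugate acid; N₂ departs as an exceptionally stable neutral molecule
PhCH₂–OTf loses OTf⁻: pKₐ(CF₃SO₃H (triflic acid)) ≈ -14
PhCH₂–OBs loses OBs⁻: pKₐ(p-BrC₆H₄SO₃H) ≈ -2.8
PhCH₂–OPO(OH)₂ loses H₂PO₄⁻: pKₐ(H₃PO₄) ≈ 2.1
PhCH₂–OBz loses PhCOO⁻: pKₐ(C₆H₅COOH) ≈ 4.2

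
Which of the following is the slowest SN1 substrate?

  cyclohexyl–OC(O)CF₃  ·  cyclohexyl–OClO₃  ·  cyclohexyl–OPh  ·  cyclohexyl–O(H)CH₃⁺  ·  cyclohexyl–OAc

With the same alkyl group throughout, only the leaving group differentiates the rates.
The more stable X⁻ (or X) is on its own — i.e. the weaker a base it is — the better a leaving group it makes.
cyclohexyl–OClO₃ loses ClO₄⁻: pKₐ(HClO₄) ≈ -10
cyclohexyl–O(H)CH₃⁺ loses R'OH: pKₐ(R'OH₂⁺) ≈ -2.4
cyclohexyl–OC(O)CF₃ loses CF₃COO⁻: pKₐ(CF₃COOH) ≈ 0.2
cyclohexyl–OAc loses AcO⁻: pKₐ(CH₃COOH) ≈ 4.8
cyclohexyl–OPh loses PhO⁻: pKₐ(C₆H₅OH (phenol)) ≈ 10

cyclohexyl–OPh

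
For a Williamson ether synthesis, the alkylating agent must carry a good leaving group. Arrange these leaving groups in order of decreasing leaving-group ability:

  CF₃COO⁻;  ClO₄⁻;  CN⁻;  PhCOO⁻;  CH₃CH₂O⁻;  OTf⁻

Rank by basicity of the departing species: weakest base leaves most easily.
OTf⁻: pKₐ(CF₃SO₃H (triflic acid)) ≈ -14
ClO₄⁻: pKₐ(HClO₄) ≈ -10
CF₃COO⁻: pKₐ(CF₃COOH) ≈ 0.2
PhCOO⁻: pKₐ(C₆H₅COOH) ≈ 4.2
CN⁻: pKₐ(HCN) ≈ 9.2
CH₃CH₂O⁻: pKₐ(CH₃CH₂OH) ≈ 16

OTf⁻ > ClO₄⁻ > CF₃COO⁻ > PhCOO⁻ > CN⁻ > CH₃CH₂O⁻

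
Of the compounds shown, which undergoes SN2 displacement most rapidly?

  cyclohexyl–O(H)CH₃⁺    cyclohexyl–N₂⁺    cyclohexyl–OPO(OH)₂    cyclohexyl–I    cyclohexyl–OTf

The skeletons are identical, so relative rate is governed entirely by leaving-group ability.
The more stable X⁻ (or X) is on its own — i.e. the weaker a base it is — the better a leaving group it makes.
cyclohexyl–N₂⁺ loses N₂: no meaningful conjugate acid; N₂ departs as an exceptionally stable neutral molecule
cyclohexyl–OTf loses OTf⁻: pKₐ(CF₃SO₃H (triflic acid)) ≈ -14
cyclohexyl–I loses I⁻: pKₐ(HI) ≈ -10
cyclohexyl–O(H)CH₃⁺ loses R'OH: pKₐ(R'OH₂⁺) ≈ -2.4
cyclohexyl–OPO(OH)₂ loses H₂PO₄⁻: pKₐ(H₃PO₄) ≈ 2.1

cyclohexyl–N₂⁺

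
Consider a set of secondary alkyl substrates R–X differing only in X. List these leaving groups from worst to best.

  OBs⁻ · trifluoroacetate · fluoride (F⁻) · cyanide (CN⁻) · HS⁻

cyanide (CN⁻) < HS⁻ < fluoride (F⁻) < trifluoroacetate < OBs⁻

Rank by basicity of the departing species: weakest base leaves most easily.
OBs⁻: pKₐ(p-BrC₆H₄SO₃H) ≈ -2.8 — arenesulfonate with a p-bromo substituent
trifluoroacetate: pKₐ(CF₃COOH) ≈ 0.2
fluoride (F⁻): pKₐ(HF) ≈ 3.2
HS⁻: pKₐ(H₂S) ≈ 7
cyanide (CN⁻): pKₐ(HCN) ≈ 9.2 — sp carbon stabilises the charge somewhat, but still a poor LG
The question asks for worst first, so the sequence is read in increasing leaving-group ability.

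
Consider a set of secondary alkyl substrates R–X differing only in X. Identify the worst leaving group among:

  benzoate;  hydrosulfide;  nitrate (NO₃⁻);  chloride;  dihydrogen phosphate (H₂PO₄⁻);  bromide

bromide: pKₐ(HBr) ≈ -9
chloride: pKₐ(HCl) ≈ -7
nitrate (NO₃⁻): pKₐ(HNO₃) ≈ -1.3
dihydrogen phosphate (H₂PO₄⁻): pKₐ(H₃PO₄) ≈ 2.1
benzoate: pKₐ(C₆H₅COOH) ≈ 4.2
hydrosulfide: pKₐ(H₂S) ≈ 7

hydrosulfide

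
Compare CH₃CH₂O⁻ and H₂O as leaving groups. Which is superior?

H₂O is the better leaving group.
pKₐ(H₃O⁺) ≈ -1.7 versus pKₐ(CH₃CH₂OH) ≈ 16: H₂O is the much weaker base.
Neutral; leaves from a protonated alcohol (R–OH₂⁺).

H₂O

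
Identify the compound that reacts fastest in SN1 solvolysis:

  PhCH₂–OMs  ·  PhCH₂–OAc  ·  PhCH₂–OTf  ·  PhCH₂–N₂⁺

Same R in every case — rank the leaving groups.
Leaving-group ability tracks the stability of the departed species; conjugate-acid pKₐ is the usual yardstick (lower pKₐ → better LG).
PhCH₂–N₂⁺ loses N₂: no meaningful conjugate acid; N₂ departs as an exceptionally stable neutral molecule
PhCH₂–OTf loses OTf⁻: pKₐ(CF₃SO₃H (triflic acid)) ≈ -14
PhCH₂–OMs loses OMs⁻: pKₐ(CH₃SO₃H (MsOH)) ≈ -1.9
PhCH₂–OAc loses AcO⁻: pKₐ(CH₃COOH) ≈ 4.8

PhCH₂–N₂⁺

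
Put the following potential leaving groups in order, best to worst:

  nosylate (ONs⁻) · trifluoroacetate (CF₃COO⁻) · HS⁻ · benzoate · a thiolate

nosylate (ONs⁻) > trifluoroacetate (CF₃COO⁻) > benzoate > HS⁻ > a thiolate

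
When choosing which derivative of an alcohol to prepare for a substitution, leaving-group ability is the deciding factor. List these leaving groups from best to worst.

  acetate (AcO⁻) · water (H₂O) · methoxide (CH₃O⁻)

water (H₂O) > acetate (AcO⁻) > methoxide (CH₃O⁻)

Rank by basicity of the departing species: weakest base leaves most easily.
water (H₂O): pKₐ(H₃O⁺) ≈ -1.7
acetate (AcO⁻): pKₐ(CH₃COOH) ≈ 4.8
methoxide (CH₃O⁻): pKₐ(CH₃OH) ≈ 15.5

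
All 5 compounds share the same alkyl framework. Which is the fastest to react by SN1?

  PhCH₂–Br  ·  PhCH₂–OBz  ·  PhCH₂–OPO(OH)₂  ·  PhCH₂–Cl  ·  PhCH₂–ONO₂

With the same alkyl group throughout, only the leaving group differentiates the rates.
Leaving-group ability tracks the stability of the departed species; conjugate-acid pKₐ is the usual yardstick (lower pKₐ → better LG).
PhCH₂–Br loses Br⁻: pKₐ(HBr) ≈ -9
PhCH₂–Cl loses Cl⁻: pKₐ(HCl) ≈ -7
PhCH₂–ONO₂ loses NO₃⁻: pKₐ(HNO₃) ≈ -1.3
PhCH₂–OPO(OH)₂ loses H₂PO₄⁻: pKₐ(H₃PO₄) ≈ 2.1
PhCH₂–OBz loses PhCOO⁻: pKₐ(C₆H₅COOH) ≈ 4.2

PhCH₂–Br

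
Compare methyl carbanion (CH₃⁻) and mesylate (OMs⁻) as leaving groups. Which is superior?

mesylate (OMs⁻)

mesylate (OMs⁻) is the better leaving group.
pKₐ(CH₃SO₃H (MsOH)) ≈ -1.9 versus pKₐ(CH₄) ≈ 48: mesylate (OMs⁻) is the much weaker base.
Resonance-delocalised alkanesulfonate.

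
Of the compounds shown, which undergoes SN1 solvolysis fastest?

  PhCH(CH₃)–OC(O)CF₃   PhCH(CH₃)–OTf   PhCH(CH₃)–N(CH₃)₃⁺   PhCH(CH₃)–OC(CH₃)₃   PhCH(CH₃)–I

Same R in every case — rank the leaving groups.
Rank by basicity of the departing species: weakest base leaves most easily.
PhCH(CH₃)–OTf loses OTf⁻: pKₐ(CF₃SO₃H (triflic acid)) ≈ -14
PhCH(CH₃)–I loses I⁻: pKₐ(HI) ≈ -10
PhCH(CH₃)–OC(O)CF₃ loses CF₃COO⁻: pKₐ(CF₃COOH) ≈ 0.2
PhCH(CH₃)–N(CH₃)₃⁺ loses NR'₃: pKₐ(R'₃NH⁺) ≈ 10.7
PhCH(CH₃)–OC(CH₃)₃ loses (CH₃)₃CO⁻: pKₐ(t-BuOH) ≈ 18

PhCH(CH₃)–OTf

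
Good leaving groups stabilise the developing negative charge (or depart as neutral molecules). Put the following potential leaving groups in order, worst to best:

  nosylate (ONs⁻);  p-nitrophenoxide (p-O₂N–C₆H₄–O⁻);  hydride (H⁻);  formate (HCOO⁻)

hydride (H⁻) < p-nitrophenoxide (p-O₂N–C₆H₄–O⁻) < formate (HCOO⁻) < nosylate (ONs⁻)

nosylate (ONs⁻): pKₐ(p-O₂NC₆H₄SO₃H) ≈ -3.5 — p-nitro group further stabilises the sulfonate
formate (HCOO⁻): pKₐ(HCOOH) ≈ 3.8 — resonance-stabilised carboxylate
p-nitrophenoxide (p-O₂N–C₆H₄–O⁻): pKₐ(p-nitrophenol) ≈ 7.2 — nitro group delocalises the charge; the classic chromogenic LG
hydride (H⁻): pKₐ(H₂) ≈ 36 — extremely strong base; leaves only in special hydride-transfer contexts
Reversing gives the worst-to-best order requested.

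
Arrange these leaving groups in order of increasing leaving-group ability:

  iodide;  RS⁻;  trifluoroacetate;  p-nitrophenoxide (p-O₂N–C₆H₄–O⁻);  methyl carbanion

methyl carbanion < RS⁻ < p-nitrophenoxide (p-O₂N–C₆H₄–O⁻) < trifluoroacetate < iodide

Leaving-group ability tracks the stability of the departed species; conjugate-acid pKₐ is the usual yardstick (lower pKₐ → better LG).
iodide: pKₐ(HI) ≈ -10
trifluoroacetate: pKₐ(CF₃COOH) ≈ 0.2
p-nitrophenoxide (p-O₂N–C₆H₄–O⁻): pKₐ(p-nitrophenol) ≈ 7.2
RS⁻: pKₐ(RSH (a thiol)) ≈ 10.5
methyl carbanion: pKₐ(CH₄) ≈ 48
The question asks for worst first, so the sequence is read in increasing leaving-group ability.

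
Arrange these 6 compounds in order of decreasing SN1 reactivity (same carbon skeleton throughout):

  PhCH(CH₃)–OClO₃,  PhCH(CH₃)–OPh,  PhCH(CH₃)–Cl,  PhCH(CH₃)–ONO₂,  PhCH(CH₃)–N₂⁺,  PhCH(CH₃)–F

PhCH(CH₃)–N₂⁺ > PhCH(CH₃)–OClO₃ > PhCH(CH₃)–Cl > PhCH(CH₃)–ONO₂ > PhCH(CH₃)–F > PhCH(CH₃)–OPh

Identical carbon frameworks mean the comparison reduces to leaving-group quality.
The more stable X⁻ (or X) is on its own — i.e. the weaker a base it is — the better a leaving group it makes.
PhCH(CH₃)–N₂⁺ loses N₂: no meaningful conjugate acid; N₂ departs as an exceptionally stable neutral molecule
PhCH(CH₃)–OClO₃ loses ClO₄⁻: pKₐ(HClO₄) ≈ -10
PhCH(CH₃)–Cl loses Cl⁻: pKₐ(HCl) ≈ -7
PhCH(CH₃)–ONO₂ loses NO₃⁻: pKₐ(HNO₃) ≈ -1.3
PhCH(CH₃)–F loses F⁻: pKₐ(HF) ≈ 3.2
PhCH(CH₃)–OPh loses PhO⁻: pKₐ(C₆H₅OH (phenol)) ≈ 10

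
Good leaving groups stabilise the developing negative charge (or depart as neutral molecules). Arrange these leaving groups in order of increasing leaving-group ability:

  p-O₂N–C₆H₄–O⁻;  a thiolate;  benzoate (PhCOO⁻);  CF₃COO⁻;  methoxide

methoxide < a thiolate < p-O₂N–C₆H₄–O⁻ < benzoate (PhCOO⁻) < CF₃COO⁻

Leaving-group ability tracks the stability of the departed species; conjugate-acid pKₐ is the usual yardstick (lower pKₐ → better LG).
CF₃COO⁻: pKₐ(CF₃COOH) ≈ 0.2 — strongly electron-withdrawing CF₃ stabilises the carboxylate
benzoate (PhCOO⁻): pKₐ(C₆H₅COOH) ≈ 4.2
p-O₂N–C₆H₄–O⁻: pKₐ(p-nitrophenol) ≈ 7.2
a thiolate: pKₐ(RSH (a thiol)) ≈ 10.5 — moderately basic; rarely leaves without activation
methoxide: pKₐ(CH₃OH) ≈ 15.5
Listed from poorest to best leaving group as asked.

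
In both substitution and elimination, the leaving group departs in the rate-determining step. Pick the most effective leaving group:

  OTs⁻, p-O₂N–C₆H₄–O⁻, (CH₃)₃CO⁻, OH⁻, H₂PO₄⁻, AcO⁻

A good leaving group is a weak base: the lower the pKₐ of its conjugate acid, the more readily it departs.
OTs⁻: pKₐ(p-CH₃C₆H₄SO₃H (TsOH)) ≈ -2.8
H₂PO₄⁻: pKₐ(H₃PO₄) ≈ 2.1
AcO⁻: pKₐ(CH₃COOH) ≈ 4.8
p-O₂N–C₆H₄–O⁻: pKₐ(p-nitrophenol) ≈ 7.2
OH⁻: pKₐ(H₂O) ≈ 15.7
(CH₃)₃CO⁻: pKₐ(t-BuOH) ≈ 18

OTs⁻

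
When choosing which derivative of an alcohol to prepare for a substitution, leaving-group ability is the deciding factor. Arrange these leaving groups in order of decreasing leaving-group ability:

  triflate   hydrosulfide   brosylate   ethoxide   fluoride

triflate > brosylate > fluoride > hydrosulfide > ethoxide

Rank by basicity of the departing species: weakest base leaves most easily.
triflate: pKₐ(CF₃SO₃H (triflic acid)) ≈ -14 — charge spread over three oxygens and a CF₃ group; the premier leaving group in synthesis
brosylate: pKₐ(p-BrC₆H₄SO₃H) ≈ -2.8 — arenesulfonate with a p-bromo substituent
fluoride: pKₐ(HF) ≈ 3.2 — small and strongly basic; the poor halide leaving group
hydrosulfide: pKₐ(H₂S) ≈ 7 — larger and more polarisable than the oxygen analogue
ethoxide: pKₐ(CH₃CH₂OH) ≈ 16 — strong base; alkoxides do not leave unassisted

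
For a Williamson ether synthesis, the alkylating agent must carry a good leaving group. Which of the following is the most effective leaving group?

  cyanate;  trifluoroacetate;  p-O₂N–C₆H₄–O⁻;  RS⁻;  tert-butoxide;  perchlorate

perchlorate

Leaving-group ability tracks the stability of the departed species; conjugate-acid pKₐ is the usual yardstick (lower pKₐ → better LG).
perchlorate: pKₐ(HClO₄) ≈ -10
trifluoroacetate: pKₐ(CF₃COOH) ≈ 0.2
cyanate: pKₐ(HOCN) ≈ 3.5
p-O₂N–C₆H₄–O⁻: pKₐ(p-nitrophenol) ≈ 7.2
RS⁻: pKₐ(RSH (a thiol)) ≈ 10.5
tert-butoxide: pKₐ(t-BuOH) ≈ 18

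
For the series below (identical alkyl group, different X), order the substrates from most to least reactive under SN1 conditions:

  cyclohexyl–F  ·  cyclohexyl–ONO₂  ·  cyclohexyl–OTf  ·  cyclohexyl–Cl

Identical carbon frameworks mean the comparison reduces to leaving-group quality.
Rank by basicity of the departing species: weakest base leaves most easily.
cyclohexyl–OTf loses OTf⁻: pKₐ(CF₃SO₃H (triflic acid)) ≈ -14
cyclohexyl–Cl loses Cl⁻: pKₐ(HCl) ≈ -7
cyclohexyl–ONO₂ loses NO₃⁻: pKₐ(HNO₃) ≈ -1.3
cyclohexyl–F loses F⁻: pKₐ(HF) ≈ 3.2

cyclohexyl–OTf > cyclohexyl–Cl > cyclohexyl–ONO₂ > cyclohexyl–F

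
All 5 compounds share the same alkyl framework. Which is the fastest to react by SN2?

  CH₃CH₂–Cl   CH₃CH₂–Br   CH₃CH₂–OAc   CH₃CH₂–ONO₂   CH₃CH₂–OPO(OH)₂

CH₃CH₂–Br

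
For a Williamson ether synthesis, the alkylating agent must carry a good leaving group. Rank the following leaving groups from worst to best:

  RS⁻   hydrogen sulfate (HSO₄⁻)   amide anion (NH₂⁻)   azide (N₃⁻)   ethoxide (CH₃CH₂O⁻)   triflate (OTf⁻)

amide anion (NH₂⁻) < ethoxide (CH₃CH₂O⁻) < RS⁻ < azide (N₃⁻) < hydrogen sulfate (HSO₄⁻) < triflate (OTf⁻)

Rank by basicity of the departing species: weakest base leaves most easily.
triflate (OTf⁻): pKₐ(CF₃SO₃H (triflic acid)) ≈ -14 — charge spread over three oxygens and a CF₃ group; the premier leaving group in synthesis
hydrogen sulfate (HSO₄⁻): pKₐ(H₂SO₄) ≈ -3
azide (N₃⁻): pKₐ(HN₃) ≈ 4.7 — linear, resonance-stabilised
RS⁻: pKₐ(RSH (a thiol)) ≈ 10.5 — moderately basic; rarely leaves without activation
ethoxide (CH₃CH₂O⁻): pKₐ(CH₃CH₂OH) ≈ 16
amide anion (NH₂⁻): pKₐ(NH₃) ≈ 38
Listed from poorest to best leaving group as asked.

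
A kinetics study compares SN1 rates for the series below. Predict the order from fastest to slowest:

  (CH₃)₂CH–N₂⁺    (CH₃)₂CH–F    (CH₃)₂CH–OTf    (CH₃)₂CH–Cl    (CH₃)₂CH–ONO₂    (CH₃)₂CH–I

Same R in every case — rank the leaving groups.
Rank by basicity of the departing species: weakest base leaves most easily.
(CH₃)₂CH–N₂⁺ loses N₂: no meaningful conjugate acid; N₂ departs as an exceptionally stable neutral molecule
(CH₃)₂CH–OTf loses OTf⁻: pKₐ(CF₃SO₃H (triflic acid)) ≈ -14
(CH₃)₂CH–I loses I⁻: pKₐ(HI) ≈ -10
(CH₃)₂CH–Cl loses Cl⁻: pKₐ(HCl) ≈ -7
(CH₃)₂CH–ONO₂ loses NO₃⁻: pKₐ(HNO₃) ≈ -1.3
(CH₃)₂CH–F loses F⁻: pKₐ(HF) ≈ 3.2

(CH₃)₂CH–N₂⁺ > (CH₃)₂CH–OTf > (CH₃)₂CH–I > (CH₃)₂CH–Cl > (CH₃)₂CH–ONO₂ > (CH₃)₂CH–F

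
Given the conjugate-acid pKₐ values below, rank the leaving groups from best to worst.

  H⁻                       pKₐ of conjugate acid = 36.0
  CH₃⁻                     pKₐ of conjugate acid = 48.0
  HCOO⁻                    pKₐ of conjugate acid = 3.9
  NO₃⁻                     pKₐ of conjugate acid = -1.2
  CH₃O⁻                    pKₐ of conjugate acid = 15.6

NO₃⁻ > HCOO⁻ > CH₃O⁻ > H⁻ > CH₃⁻

Lower conjugate-acid pKₐ ⇒ weaker base ⇒ better leaving group.
Sorting by the given values: NO₃⁻ (-1.2), HCOO⁻ (3.9), CH₃O⁻ (15.6), H⁻ (36.0), CH₃⁻ (48.0).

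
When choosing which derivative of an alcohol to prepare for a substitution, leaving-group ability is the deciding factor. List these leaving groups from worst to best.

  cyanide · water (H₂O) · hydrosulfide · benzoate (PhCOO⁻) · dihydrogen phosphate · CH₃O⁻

The more stable X⁻ (or X) is on its own — i.e. the weaker a base it is — the better a leaving group it makes.
water (H₂O): pKₐ(H₃O⁺) ≈ -1.7
dihydrogen phosphate: pKₐ(H₃PO₄) ≈ 2.1 — moderate base; biological leaving group after further activation
benzoate (PhCOO⁻): pKₐ(C₆H₅COOH) ≈ 4.2 — aryl carboxylate
hydrosulfide: pKₐ(H₂S) ≈ 7 — larger and more polarisable than the oxygen analogue
cyanide: pKₐ(HCN) ≈ 9.2
CH₃O⁻: pKₐ(CH₃OH) ≈ 15.5 — strong base; alkoxides do not leave unassisted
Listed from poorest to best leaving group as asked.

CH₃O⁻ < cyanide < hydrosulfide < benzoate (PhCOO⁻) < dihydrogen phosphate < water (H₂O)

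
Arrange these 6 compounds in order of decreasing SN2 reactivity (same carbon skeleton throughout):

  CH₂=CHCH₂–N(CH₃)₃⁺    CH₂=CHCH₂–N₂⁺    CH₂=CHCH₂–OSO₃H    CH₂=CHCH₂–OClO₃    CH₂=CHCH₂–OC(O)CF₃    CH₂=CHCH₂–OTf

CH₂=CHCH₂–N₂⁺ > CH₂=CHCH₂–OTf > CH₂=CHCH₂–OClO₃ > CH₂=CHCH₂–OSO₃H > CH₂=CHCH₂–OC(O)CF₃ > CH₂=CHCH₂–N(CH₃)₃⁺

The skeletons are identical, so relative rate is governed entirely by leaving-group ability.
Leaving-group ability tracks the stability of the departed species; conjugate-acid pKₐ is the usual yardstick (lower pKₐ → better LG).
CH₂=CHCH₂–N₂⁺ loses N₂: no meaningful conjugate acid; N₂ departs as an exceptionally stable neutral molecule
CH₂=CHCH₂–OTf loses OTf⁻: pKₐ(CF₃SO₃H (triflic acid)) ≈ -14
CH₂=CHCH₂–OClO₃ loses ClO₄⁻: pKₐ(HClO₄) ≈ -10
CH₂=CHCH₂–OSO₃H loses HSO₄⁻: pKₐ(H₂SO₄) ≈ -3
CH₂=CHCH₂–OC(O)CF₃ loses CF₃COO⁻: pKₐ(CF₃COOH) ≈ 0.2
CH₂=CHCH₂–N(CH₃)₃⁺ loses NR'₃: pKₐ(R'₃NH⁺) ≈ 10.7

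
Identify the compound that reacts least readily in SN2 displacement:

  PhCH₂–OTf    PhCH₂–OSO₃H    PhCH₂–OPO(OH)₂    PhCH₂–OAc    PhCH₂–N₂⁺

The skeletons are identical, so relative rate is governed entirely by leaving-group ability.
Rank by basicity of the departing species: weakest base leaves most easily.
PhCH₂–N₂⁺ loses N₂: no meaningful conjugate acid; N₂ departs as an exceptionally stable neutral molecule
PhCH₂–OTf loses OTf⁻: pKₐ(CF₃SO₃H (triflic acid)) ≈ -14
PhCH₂–OSO₃H loses HSO₄⁻: pKₐ(H₂SO₄) ≈ -3
PhCH₂–OPO(OH)₂ loses H₂PO₄⁻: pKₐ(H₃PO₄) ≈ 2.1
PhCH₂–OAc loses AcO⁻: pKₐ(CH₃COOH) ≈ 4.8

PhCH₂–OAc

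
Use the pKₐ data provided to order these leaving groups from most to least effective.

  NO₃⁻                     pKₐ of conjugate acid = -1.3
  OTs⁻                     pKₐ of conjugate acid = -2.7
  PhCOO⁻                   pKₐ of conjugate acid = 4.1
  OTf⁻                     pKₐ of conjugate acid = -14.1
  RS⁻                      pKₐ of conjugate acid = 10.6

OTf⁻ > OTs⁻ > NO₃⁻ > PhCOO⁻ > RS⁻

Lower conjugate-acid pKₐ ⇒ weaker base ⇒ better leaving group.
Sorting by the given values: OTf⁻ (-14.1), OTs⁻ (-2.7), NO₃⁻ (-1.3), PhCOO⁻ (4.1), RS⁻ (10.6).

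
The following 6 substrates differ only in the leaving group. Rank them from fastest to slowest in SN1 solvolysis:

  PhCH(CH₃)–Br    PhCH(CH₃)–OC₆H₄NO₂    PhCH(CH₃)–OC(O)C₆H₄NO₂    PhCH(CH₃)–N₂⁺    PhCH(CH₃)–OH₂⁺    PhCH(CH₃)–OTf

PhCH(CH₃)–N₂⁺ > PhCH(CH₃)–OTf > PhCH(CH₃)–Br > PhCH(CH₃)–OH₂⁺ > PhCH(CH₃)–OC(O)C₆H₄NO₂ > PhCH(CH₃)–OC₆H₄NO₂

With the same alkyl group throughout, only the leaving group differentiates the rates.
A good leaving group is a weak base: the lower the pKₐ of its conjugate acid, the more readily it departs.
PhCH(CH₃)–N₂⁺ loses N₂: no meaningful conjugate acid; N₂ departs as an exceptionally stable neutral molecule
PhCH(CH₃)–OTf loses OTf⁻: pKₐ(CF₃SO₃H (triflic acid)) ≈ -14
PhCH(CH₃)–Br loses Br⁻: pKₐ(HBr) ≈ -9
PhCH(CH₃)–OH₂⁺ loses H₂O: pKₐ(H₃O⁺) ≈ -1.7
PhCH(CH₃)–OC(O)C₆H₄NO₂ loses p-O₂N–C₆H₄–COO⁻: pKₐ(p-nitrobenzoic acid) ≈ 3.4
PhCH(CH₃)–OC₆H₄NO₂ loses p-O₂N–C₆H₄–O⁻: pKₐ(p-nitrophenol) ≈ 7.2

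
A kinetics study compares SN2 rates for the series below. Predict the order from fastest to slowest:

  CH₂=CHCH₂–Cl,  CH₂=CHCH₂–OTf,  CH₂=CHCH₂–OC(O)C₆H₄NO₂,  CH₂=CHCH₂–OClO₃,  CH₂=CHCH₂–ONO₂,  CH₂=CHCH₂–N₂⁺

Same R in every case — rank the leaving groups.
A good leaving group is a weak base: the lower the pKₐ of its conjugate acid, the more readily it departs.
CH₂=CHCH₂–N₂⁺ loses N₂: no meaningful conjugate acid; N₂ departs as an exceptionally stable neutral molecule
CH₂=CHCH₂–OTf loses OTf⁻: pKₐ(CF₃SO₃H (triflic acid)) ≈ -14
CH₂=CHCH₂–OClO₃ loses ClO₄⁻: pKₐ(HClO₄) ≈ -10
CH₂=CHCH₂–Cl loses Cl⁻: pKₐ(HCl) ≈ -7
CH₂=CHCH₂–ONO₂ loses NO₃⁻: pKₐ(HNO₃) ≈ -1.3
CH₂=CHCH₂–OC(O)C₆H₄NO₂ loses p-O₂N–C₆H₄–COO⁻: pKₐ(p-nitrobenzoic acid) ≈ 3.4

CH₂=CHCH₂–N₂⁺ > CH₂=CHCH₂–OTf > CH₂=CHCH₂–OClO₃ > CH₂=CHCH₂–Cl > CH₂=CHCH₂–ONO₂ > CH₂=CHCH₂–OC(O)C₆H₄NO₂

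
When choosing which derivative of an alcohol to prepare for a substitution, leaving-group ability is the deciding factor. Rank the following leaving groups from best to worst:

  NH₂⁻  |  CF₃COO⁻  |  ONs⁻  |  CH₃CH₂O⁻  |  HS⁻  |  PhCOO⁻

ONs⁻ > CF₃COO⁻ > PhCOO⁻ > HS⁻ > CH₃CH₂O⁻ > NH₂⁻

ONs⁻: pKₐ(p-O₂NC₆H₄SO₃H) ≈ -3.5 — p-nitro group further stabilises the sulfonate
CF₃COO⁻: pKₐ(CF₃COOH) ≈ 0.2 — strongly electron-withdrawing CF₃ stabilises the carboxylate
PhCOO⁻: pKₐ(C₆H₅COOH) ≈ 4.2
HS⁻: pKₐ(H₂S) ≈ 7
CH₃CH₂O⁻: pKₐ(CH₃CH₂OH) ≈ 16 — strong base; alkoxides do not leave unassisted
NH₂⁻: pKₐ(NH₃) ≈ 38 — extremely strong base; never a leaving group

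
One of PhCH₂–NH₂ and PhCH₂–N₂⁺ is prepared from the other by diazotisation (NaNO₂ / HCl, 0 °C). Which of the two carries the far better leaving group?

From PhCH₂–NH₂ the departing group would be NH₂⁻ (pKₐ(NH₃) ≈ 38). Extremely strong base; never a leaving group.
From PhCH₂–N₂⁺ the leaving group is N₂ (no meaningful conjugate acid; N₂ departs as an exceptionally stable neutral molecule).
Diazotisation (NaNO₂ / HCl, 0 °C) works by generating a diazonium salt that expels N₂, making PhCH₂–N₂⁺ enormously more reactive.

PhCH₂–N₂⁺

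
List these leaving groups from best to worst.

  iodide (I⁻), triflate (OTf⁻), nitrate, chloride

A good leaving group is a weak base: the lower the pKₐ of its conjugate acid, the more readily it departs.
triflate (OTf⁻): pKₐ(CF₃SO₃H (triflic acid)) ≈ -14
iodide (I⁻): pKₐ(HI) ≈ -10 — large, highly polarisable; very weak base
chloride: pKₐ(HCl) ≈ -7
nitrate: pKₐ(HNO₃) ≈ -1.3

triflate (OTf⁻) > iodide (I⁻) > chloride > nitrate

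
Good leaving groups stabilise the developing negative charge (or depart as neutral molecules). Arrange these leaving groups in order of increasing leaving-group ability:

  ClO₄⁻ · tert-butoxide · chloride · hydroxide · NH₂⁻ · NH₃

NH₂⁻ < tert-butoxide < hydroxide < NH₃ < chloride < ClO₄⁻

Leaving-group ability tracks the stability of the departed species; conjugate-acid pKₐ is the usual yardstick (lower pKₐ → better LG).
ClO₄⁻: pKₐ(HClO₄) ≈ -10
chloride: pKₐ(HCl) ≈ -7 — moderately weak base
NH₃: pKₐ(NH₄⁺) ≈ 9.2
hydroxide: pKₐ(H₂O) ≈ 15.7 — strong base; essentially never leaves without prior activation
tert-butoxide: pKₐ(t-BuOH) ≈ 18
NH₂⁻: pKₐ(NH₃) ≈ 38
The question asks for worst first, so the sequence is read in increasing leaving-group ability.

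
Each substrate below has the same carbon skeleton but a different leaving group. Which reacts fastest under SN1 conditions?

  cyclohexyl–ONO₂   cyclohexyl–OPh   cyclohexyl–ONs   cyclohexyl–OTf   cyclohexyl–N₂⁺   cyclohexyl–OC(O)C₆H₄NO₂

The skeletons are identical, so relative rate is governed entirely by leaving-group ability.
A good leaving group is a weak base: the lower the pKₐ of its conjugate acid, the more readily it departs.
cyclohexyl–N₂⁺ loses N₂: no meaningful conjugate acid; N₂ departs as an exceptionally stable neutral molecule
cyclohexyl–OTf loses OTf⁻: pKₐ(CF₃SO₃H (triflic acid)) ≈ -14
cyclohexyl–ONs loses ONs⁻: pKₐ(p-O₂NC₆H₄SO₃H) ≈ -3.5
cyclohexyl–ONO₂ loses NO₃⁻: pKₐ(HNO₃) ≈ -1.3
cyclohexyl–OC(O)C₆H₄NO₂ loses p-O₂N–C₆H₄–COO⁻: pKₐ(p-nitrobenzoic acid) ≈ 3.4
cyclohexyl–OPh loses PhO⁻: pKₐ(C₆H₅OH (phenol)) ≈ 10

cyclohexyl–N₂⁺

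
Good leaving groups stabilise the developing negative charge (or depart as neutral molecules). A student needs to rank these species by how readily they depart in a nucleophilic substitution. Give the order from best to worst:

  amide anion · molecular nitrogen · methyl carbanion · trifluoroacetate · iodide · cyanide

molecular nitrogen > iodide > trifluoroacetate > cyanide > amide anion > methyl carbanion

molecular nitrogen: no meaningful conjugate acid; N₂ departs as an exceptionally stable neutral molecule
iodide: pKₐ(HI) ≈ -10
trifluoroacetate: pKₐ(CF₃COOH) ≈ 0.2 — strongly electron-withdrawing CF₃ stabilises the carboxylate
cyanide: pKₐ(HCN) ≈ 9.2
amide anion: pKₐ(NH₃) ≈ 38
methyl carbanion: pKₐ(CH₄) ≈ 48 — unstabilised carbanion; the worst conceivable leaving group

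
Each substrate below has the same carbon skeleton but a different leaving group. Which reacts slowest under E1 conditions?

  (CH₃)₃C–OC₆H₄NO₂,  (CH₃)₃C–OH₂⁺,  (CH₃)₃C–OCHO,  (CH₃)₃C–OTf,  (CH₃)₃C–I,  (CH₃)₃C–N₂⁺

(CH₃)₃C–OC₆H₄NO₂

Identical carbon frameworks mean the comparison reduces to leaving-group quality.
A good leaving group is a weak base: the lower the pKₐ of its conjugate acid, the more readily it departs.
(CH₃)₃C–N₂⁺ loses N₂: no meaningful conjugate acid; N₂ departs as an exceptionally stable neutral molecule
(CH₃)₃C–OTf loses OTf⁻: pKₐ(CF₃SO₃H (triflic acid)) ≈ -14
(CH₃)₃C–I loses I⁻: pKₐ(HI) ≈ -10
(CH₃)₃C–OH₂⁺ loses H₂O: pKₐ(H₃O⁺) ≈ -1.7
(CH₃)₃C–OCHO loses HCOO⁻: pKₐ(HCOOH) ≈ 3.8
(CH₃)₃C–OC₆H₄NO₂ loses p-O₂N–C₆H₄–O⁻: pKₐ(p-nitrophenol) ≈ 7.2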